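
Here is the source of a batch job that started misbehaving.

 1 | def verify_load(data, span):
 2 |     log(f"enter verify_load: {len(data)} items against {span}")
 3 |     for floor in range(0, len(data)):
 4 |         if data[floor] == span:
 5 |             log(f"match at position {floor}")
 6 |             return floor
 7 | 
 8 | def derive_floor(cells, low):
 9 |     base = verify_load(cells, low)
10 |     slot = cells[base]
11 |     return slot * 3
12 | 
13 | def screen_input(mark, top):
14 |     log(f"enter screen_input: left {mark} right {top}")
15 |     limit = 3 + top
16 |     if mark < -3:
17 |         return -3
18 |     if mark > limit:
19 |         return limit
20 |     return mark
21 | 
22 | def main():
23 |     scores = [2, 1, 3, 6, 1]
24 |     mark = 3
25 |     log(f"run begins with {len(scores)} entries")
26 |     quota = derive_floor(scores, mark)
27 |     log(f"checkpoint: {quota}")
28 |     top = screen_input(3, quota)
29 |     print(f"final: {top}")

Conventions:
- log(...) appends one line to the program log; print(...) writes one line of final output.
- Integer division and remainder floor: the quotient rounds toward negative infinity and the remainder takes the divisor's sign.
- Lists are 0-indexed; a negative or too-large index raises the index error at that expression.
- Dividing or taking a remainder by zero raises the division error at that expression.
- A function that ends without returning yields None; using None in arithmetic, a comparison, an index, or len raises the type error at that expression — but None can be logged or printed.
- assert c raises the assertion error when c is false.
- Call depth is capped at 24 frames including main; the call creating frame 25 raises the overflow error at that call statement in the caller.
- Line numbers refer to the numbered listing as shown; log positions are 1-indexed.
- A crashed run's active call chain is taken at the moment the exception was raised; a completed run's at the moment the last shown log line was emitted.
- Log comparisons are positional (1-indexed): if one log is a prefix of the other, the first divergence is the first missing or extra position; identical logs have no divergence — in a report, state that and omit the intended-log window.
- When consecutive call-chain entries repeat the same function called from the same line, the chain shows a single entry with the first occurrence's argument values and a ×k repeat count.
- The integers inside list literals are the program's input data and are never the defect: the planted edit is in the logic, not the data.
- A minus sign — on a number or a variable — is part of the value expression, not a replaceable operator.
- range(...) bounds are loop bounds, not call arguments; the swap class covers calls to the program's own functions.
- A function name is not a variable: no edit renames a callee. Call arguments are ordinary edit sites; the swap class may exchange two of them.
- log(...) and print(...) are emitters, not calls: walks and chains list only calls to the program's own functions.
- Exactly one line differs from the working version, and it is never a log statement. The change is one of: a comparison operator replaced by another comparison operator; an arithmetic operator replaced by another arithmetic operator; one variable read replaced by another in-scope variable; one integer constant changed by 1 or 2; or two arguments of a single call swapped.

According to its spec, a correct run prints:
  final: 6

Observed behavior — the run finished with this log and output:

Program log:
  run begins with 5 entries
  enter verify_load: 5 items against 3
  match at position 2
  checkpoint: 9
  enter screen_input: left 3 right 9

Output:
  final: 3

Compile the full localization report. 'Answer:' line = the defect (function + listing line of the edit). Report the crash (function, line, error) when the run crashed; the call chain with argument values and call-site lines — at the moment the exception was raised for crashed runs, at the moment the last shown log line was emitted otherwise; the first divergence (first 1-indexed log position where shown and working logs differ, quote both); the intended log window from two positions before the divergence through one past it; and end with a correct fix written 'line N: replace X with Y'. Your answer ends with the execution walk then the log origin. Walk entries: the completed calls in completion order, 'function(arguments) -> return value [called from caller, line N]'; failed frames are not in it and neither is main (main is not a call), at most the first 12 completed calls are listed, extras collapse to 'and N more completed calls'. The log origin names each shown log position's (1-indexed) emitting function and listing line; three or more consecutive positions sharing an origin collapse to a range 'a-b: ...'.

Answer: the defect is in main at line 28.
Core observation: Position 5 is the first bad log line: 'enter screen_input: left 3 right 9' should read 'enter screen_input: left 9 right 3'.
Call chain: main -> screen_input(3, 9) (called at line 28).
First divergence: position 5; shown 'enter screen_input: left 3 right 9' vs intended 'enter screen_input: left 9 right 3'.
Intended log window:
  3: match at position 2
  4: checkpoint: 9
  5: enter screen_input: left 9 right 3
Execution walk:
  verify_load([2, 1, 3, 6, 1], 3) -> 2  [called from derive_floor, line 9]
  derive_floor([2, 1, 3, 6, 1], 3) -> 9  [called from main, line 26]
  screen_input(3, 9) -> 3  [called from main, line 28]
Log origin:
  1: emitted by main (line 25)
  2: emitted by verify_load (line 2)
  3: emitted by verify_load (line 5)
  4: emitted by main (line 27)
  5: emitted by screen_input (line 14)
A correct fix: line 28: replace `screen_input(3, quota)` with `screen_input(quota, 3)`.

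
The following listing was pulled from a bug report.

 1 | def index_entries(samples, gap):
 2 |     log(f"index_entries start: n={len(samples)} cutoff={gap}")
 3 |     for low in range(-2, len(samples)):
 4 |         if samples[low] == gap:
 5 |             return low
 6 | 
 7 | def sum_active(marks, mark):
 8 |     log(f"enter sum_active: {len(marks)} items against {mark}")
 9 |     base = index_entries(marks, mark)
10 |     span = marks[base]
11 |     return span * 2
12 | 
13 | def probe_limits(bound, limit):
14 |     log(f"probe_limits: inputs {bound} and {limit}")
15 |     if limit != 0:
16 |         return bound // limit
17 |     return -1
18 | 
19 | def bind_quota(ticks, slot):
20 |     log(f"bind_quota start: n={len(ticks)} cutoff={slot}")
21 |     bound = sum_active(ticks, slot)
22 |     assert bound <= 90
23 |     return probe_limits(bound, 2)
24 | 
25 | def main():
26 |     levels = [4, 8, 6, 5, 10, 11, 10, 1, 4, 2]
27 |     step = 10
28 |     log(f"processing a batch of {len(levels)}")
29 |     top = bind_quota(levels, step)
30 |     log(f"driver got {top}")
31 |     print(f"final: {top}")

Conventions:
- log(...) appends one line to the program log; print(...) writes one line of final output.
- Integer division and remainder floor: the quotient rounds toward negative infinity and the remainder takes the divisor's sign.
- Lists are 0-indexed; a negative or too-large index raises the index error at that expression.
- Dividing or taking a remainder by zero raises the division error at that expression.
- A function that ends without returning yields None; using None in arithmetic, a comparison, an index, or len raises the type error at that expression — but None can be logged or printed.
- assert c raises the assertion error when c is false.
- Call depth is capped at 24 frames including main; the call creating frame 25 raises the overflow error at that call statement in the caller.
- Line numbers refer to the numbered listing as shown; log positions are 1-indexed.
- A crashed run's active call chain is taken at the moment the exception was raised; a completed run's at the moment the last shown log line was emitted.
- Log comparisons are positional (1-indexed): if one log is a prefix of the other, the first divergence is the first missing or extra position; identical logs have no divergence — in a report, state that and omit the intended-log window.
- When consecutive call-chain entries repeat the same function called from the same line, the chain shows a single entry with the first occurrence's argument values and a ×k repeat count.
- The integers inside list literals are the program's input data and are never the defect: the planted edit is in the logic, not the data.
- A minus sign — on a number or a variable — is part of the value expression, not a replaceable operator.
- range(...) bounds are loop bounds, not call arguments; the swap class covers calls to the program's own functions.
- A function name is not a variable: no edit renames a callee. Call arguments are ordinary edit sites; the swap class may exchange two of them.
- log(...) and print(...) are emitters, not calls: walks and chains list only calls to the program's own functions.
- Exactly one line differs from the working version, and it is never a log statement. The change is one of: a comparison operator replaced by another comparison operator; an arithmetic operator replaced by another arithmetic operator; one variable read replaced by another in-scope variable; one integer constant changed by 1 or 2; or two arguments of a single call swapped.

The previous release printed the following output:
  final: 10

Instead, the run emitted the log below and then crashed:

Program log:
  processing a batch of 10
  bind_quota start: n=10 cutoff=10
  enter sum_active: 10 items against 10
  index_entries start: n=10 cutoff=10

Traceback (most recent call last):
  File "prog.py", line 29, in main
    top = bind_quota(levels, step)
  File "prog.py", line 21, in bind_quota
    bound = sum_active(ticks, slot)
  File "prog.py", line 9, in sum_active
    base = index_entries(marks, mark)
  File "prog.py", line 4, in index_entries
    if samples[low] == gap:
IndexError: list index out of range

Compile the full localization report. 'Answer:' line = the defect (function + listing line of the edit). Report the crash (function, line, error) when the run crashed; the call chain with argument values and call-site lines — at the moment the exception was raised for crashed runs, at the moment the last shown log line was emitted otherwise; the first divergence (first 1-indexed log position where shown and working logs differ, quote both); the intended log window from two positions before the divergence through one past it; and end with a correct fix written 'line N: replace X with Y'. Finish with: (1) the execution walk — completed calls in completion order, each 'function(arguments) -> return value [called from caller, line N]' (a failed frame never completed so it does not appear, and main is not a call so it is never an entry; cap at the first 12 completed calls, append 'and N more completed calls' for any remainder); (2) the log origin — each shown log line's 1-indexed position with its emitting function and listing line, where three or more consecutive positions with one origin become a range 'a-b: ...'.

Answer: the defect is in index_entries at line 3.
Key fact: Only 4 log lines were emitted before the run died; the intended continuation was 'probe_limits: inputs 20 and 2'.
Crash: index_entries, line 4, IndexError.
Call chain: main -> bind_quota([4, 8, 6, 5, 10, 11, 10, 1, 4, 2], 10) (called at line 29) -> sum_active([4, 8, 6, 5, 10, 11, 10, 1, 4, 2], 10) (called at line 21) -> index_entries([4, 8, 6, 5, 10, 11, 10, 1, 4, 2], 10) (called at line 9).
First divergence: position 5; the shown log stops at 4 lines while the working version next logs 'probe_limits: inputs 20 and 2'.
Intended log window:
  3: enter sum_active: 10 items against 10
  4: index_entries start: n=10 cutoff=10
  5: probe_limits: inputs 20 and 2
  6: driver got 10
Execution walk:
  (no call completed)
Origin of each log line:
  1: logged in main at line 28
  2: logged in bind_quota at line 20
  3: logged in sum_active at line 8
  4: logged in index_entries at line 2
A correct fix: line 3: replace `-2` with `0`.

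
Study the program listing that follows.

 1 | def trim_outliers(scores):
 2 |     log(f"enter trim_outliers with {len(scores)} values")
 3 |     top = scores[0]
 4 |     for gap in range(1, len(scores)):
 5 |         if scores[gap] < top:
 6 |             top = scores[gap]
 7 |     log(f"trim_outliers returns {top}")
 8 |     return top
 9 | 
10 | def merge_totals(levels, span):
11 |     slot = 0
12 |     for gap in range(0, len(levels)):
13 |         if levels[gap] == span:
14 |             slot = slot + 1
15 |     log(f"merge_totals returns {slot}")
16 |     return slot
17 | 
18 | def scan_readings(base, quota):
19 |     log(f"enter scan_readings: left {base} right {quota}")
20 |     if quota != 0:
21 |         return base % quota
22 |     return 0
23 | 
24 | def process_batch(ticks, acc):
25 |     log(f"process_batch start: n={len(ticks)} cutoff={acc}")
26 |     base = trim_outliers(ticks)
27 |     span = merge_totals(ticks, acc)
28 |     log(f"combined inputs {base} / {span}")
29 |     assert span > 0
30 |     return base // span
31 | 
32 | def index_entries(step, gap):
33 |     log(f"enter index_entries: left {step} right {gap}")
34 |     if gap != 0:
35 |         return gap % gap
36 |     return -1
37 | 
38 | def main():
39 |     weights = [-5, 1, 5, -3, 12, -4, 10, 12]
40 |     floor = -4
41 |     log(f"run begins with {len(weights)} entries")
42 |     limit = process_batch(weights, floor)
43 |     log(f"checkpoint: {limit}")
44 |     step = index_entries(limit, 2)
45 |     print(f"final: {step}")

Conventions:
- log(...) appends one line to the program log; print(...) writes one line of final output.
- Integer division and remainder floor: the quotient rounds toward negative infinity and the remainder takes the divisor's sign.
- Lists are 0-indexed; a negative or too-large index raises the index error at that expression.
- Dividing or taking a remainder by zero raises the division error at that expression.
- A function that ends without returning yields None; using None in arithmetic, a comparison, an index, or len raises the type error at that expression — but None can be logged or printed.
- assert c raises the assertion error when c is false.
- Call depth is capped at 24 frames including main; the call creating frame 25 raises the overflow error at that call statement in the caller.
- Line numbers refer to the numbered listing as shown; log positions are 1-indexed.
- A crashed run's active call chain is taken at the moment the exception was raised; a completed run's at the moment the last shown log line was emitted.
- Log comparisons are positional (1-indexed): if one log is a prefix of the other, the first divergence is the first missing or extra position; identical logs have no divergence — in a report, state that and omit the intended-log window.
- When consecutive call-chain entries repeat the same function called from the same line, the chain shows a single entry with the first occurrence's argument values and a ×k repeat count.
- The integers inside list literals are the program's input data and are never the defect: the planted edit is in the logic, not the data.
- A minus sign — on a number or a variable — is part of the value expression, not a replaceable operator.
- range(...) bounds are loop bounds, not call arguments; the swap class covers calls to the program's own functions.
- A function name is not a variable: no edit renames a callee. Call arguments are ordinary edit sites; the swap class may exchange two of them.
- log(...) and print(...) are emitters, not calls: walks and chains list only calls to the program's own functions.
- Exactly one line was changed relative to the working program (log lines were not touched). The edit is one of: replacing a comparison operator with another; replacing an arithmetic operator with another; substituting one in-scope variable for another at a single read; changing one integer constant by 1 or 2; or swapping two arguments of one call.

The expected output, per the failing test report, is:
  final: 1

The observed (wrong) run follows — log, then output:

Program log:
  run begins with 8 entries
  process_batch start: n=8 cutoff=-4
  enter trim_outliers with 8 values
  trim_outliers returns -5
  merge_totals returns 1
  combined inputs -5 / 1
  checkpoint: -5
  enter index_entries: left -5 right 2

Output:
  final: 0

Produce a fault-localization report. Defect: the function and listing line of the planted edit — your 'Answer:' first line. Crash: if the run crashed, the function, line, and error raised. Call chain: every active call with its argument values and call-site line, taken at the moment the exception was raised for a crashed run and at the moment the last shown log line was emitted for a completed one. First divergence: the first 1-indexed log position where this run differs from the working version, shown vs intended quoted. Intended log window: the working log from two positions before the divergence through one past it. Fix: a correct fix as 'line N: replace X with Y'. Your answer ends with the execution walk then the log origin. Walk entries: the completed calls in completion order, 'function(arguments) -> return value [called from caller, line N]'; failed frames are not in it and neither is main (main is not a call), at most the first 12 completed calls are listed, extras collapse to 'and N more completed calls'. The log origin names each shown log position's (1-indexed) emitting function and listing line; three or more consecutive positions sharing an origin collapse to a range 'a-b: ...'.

Answer: the defect is in index_entries at line 35.
Core observation: Log streams are identical — the defect surfaces only in the printed output.
Call chain: main -> index_entries(-5, 2) (called at line 44).
First divergence: none — the logs agree in full.
Execution walk:
  trim_outliers([-5, 1, 5, -3, 12, -4, 10, 12]) -> -5  [called from process_batch, line 26]
  merge_totals([-5, 1, 5, -3, 12, -4, 10, 12], -4) -> 1  [called from process_batch, line 27]
  process_batch([-5, 1, 5, -3, 12, -4, 10, 12], -4) -> -5  [called from main, line 42]
  index_entries(-5, 2) -> 0  [called from main, line 44]
Log origins:
  1: from main, line 41
  2: from process_batch, line 25
  3: from trim_outliers, line 2
  4: from trim_outliers, line 7
  5: from merge_totals, line 15
  6: from process_batch, line 28
  7: from main, line 43
  8: from index_entries, line 33
A correct fix: line 35: replace `gap % gap` with `step % gap`.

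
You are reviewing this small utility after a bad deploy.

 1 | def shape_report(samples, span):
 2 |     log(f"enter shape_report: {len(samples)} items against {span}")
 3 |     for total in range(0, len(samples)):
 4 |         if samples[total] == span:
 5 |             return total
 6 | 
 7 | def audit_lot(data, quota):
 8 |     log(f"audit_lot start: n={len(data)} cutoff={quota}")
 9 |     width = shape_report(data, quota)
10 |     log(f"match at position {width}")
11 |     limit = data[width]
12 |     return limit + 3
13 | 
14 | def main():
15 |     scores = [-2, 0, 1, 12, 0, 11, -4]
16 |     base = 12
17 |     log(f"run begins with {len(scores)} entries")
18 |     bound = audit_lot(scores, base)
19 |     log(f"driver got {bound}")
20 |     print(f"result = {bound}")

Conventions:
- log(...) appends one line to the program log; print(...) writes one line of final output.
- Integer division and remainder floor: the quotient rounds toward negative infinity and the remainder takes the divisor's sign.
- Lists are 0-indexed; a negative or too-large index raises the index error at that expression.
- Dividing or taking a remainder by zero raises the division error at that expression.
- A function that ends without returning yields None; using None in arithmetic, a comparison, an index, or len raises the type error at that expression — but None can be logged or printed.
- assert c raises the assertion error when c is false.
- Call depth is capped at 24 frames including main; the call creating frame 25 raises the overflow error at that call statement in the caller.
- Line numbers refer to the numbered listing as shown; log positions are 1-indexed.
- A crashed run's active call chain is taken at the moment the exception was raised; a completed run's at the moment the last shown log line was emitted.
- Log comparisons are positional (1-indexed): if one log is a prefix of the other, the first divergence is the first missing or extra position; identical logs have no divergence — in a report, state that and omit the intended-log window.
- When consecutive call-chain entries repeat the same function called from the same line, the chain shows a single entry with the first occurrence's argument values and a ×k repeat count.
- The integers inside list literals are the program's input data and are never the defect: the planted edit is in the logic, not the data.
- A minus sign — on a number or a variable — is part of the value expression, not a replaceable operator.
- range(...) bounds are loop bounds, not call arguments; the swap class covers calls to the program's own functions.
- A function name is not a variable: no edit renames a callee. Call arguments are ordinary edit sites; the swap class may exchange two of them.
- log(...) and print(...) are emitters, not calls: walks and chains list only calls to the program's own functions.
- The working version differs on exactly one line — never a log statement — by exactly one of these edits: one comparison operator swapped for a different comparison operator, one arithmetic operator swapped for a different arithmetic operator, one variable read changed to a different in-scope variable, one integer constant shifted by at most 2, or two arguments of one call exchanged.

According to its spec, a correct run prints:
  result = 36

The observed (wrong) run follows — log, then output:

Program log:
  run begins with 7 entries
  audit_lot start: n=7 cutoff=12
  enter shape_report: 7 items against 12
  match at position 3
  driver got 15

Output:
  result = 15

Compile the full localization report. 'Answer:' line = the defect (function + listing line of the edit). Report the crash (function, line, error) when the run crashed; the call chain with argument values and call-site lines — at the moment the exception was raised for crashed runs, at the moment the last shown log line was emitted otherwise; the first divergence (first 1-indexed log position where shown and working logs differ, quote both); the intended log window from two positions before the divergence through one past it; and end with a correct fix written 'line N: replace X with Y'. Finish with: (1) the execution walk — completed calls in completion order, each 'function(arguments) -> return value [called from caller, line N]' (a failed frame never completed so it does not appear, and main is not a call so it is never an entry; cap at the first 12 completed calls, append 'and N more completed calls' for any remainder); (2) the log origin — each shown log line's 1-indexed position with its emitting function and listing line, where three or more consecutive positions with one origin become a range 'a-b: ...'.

Answer: the defect is in audit_lot at line 12.
Key observation: At log position 5 the runs split — shown 'driver got 15', but the working version logs 'driver got 36'.
Call chain: main.
First divergence: position 5 — the shown line 'driver got 15' should read 'driver got 36'.
Intended log window:
  3: enter shape_report: 7 items against 12
  4: match at position 3
  5: driver got 36
Execution walk:
  shape_report([-2, 0, 1, 12, 0, 11, -4], 12) -> 3  [called from audit_lot, line 9]
  audit_lot([-2, 0, 1, 12, 0, 11, -4], 12) -> 15  [called from main, line 18]
Origin of each log line:
  1: from main, line 17
  2: from audit_lot, line 8
  3: from shape_report, line 2
  4: from audit_lot, line 10
  5: from main, line 19
A correct fix: line 12: replace `+` with `*`.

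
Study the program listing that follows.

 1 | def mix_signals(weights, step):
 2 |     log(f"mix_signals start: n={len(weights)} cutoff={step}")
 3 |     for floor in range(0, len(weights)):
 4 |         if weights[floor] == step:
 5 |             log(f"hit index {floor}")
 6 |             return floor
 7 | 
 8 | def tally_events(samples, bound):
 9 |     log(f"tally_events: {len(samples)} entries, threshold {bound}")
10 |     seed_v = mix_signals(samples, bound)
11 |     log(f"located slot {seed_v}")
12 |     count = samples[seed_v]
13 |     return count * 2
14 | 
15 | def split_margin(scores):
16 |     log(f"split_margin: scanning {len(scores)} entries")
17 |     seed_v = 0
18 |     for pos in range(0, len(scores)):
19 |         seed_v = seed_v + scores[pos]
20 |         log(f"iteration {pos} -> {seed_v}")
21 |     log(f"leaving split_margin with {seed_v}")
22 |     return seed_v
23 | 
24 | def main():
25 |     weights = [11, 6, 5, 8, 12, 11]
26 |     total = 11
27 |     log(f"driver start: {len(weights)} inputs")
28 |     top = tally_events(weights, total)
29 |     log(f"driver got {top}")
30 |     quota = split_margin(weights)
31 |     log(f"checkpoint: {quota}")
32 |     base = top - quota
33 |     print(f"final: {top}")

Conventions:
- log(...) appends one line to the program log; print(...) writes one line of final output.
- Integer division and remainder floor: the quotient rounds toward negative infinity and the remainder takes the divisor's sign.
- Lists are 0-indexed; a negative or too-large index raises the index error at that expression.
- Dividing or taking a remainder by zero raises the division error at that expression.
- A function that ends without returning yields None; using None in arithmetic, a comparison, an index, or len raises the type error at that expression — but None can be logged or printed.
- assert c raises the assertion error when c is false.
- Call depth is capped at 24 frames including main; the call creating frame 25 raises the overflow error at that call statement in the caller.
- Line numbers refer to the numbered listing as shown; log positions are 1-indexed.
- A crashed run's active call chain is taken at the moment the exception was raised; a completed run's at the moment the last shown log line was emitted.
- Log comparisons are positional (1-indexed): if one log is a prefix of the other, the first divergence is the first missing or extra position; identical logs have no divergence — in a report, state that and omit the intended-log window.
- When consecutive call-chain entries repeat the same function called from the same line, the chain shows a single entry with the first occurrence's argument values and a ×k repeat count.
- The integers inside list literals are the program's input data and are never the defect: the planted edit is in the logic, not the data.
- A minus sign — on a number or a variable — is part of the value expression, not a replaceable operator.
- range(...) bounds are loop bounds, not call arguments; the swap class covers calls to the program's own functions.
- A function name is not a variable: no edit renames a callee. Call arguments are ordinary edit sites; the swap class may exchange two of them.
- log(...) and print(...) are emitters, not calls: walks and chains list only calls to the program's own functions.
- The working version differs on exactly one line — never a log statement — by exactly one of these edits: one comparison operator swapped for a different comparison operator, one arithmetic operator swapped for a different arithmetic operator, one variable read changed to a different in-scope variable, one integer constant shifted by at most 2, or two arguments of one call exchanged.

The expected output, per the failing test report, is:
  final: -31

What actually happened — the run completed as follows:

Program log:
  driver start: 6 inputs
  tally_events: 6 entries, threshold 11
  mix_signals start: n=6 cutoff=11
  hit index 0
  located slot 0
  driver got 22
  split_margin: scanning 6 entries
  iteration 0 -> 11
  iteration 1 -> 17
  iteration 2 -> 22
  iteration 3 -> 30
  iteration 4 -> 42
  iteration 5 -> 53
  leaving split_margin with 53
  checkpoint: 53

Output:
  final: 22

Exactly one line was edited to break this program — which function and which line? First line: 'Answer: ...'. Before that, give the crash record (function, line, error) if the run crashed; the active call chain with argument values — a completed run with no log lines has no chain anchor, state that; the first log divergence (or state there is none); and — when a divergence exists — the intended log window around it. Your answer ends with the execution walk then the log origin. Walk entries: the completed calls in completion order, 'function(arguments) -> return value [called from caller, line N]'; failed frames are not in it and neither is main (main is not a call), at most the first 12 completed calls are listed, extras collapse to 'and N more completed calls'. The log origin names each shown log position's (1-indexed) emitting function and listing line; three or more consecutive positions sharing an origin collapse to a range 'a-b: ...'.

Answer: the defect is in main at line 33.
Key fact: Every logged value matches the working version; the printed result is what differs.
Call chain: main.
First divergence: none; the two logs match at every position.
Execution walk:
  mix_signals([11, 6, 5, 8, 12, 11], 11) -> 0  [called from tally_events, line 10]
  tally_events([11, 6, 5, 8, 12, 11], 11) -> 22  [called from main, line 28]
  split_margin([11, 6, 5, 8, 12, 11]) -> 53  [called from main, line 30]
Log origin:
  1: emitted by main (line 27)
  2: emitted by tally_events (line 9)
  3: emitted by mix_signals (line 2)
  4: emitted by mix_signals (line 5)
  5: emitted by tally_events (line 11)
  6: emitted by main (line 29)
  7: emitted by split_margin (line 16)
  8-13: emitted by split_margin (line 20)
  14: emitted by split_margin (line 21)
  15: emitted by main (line 31)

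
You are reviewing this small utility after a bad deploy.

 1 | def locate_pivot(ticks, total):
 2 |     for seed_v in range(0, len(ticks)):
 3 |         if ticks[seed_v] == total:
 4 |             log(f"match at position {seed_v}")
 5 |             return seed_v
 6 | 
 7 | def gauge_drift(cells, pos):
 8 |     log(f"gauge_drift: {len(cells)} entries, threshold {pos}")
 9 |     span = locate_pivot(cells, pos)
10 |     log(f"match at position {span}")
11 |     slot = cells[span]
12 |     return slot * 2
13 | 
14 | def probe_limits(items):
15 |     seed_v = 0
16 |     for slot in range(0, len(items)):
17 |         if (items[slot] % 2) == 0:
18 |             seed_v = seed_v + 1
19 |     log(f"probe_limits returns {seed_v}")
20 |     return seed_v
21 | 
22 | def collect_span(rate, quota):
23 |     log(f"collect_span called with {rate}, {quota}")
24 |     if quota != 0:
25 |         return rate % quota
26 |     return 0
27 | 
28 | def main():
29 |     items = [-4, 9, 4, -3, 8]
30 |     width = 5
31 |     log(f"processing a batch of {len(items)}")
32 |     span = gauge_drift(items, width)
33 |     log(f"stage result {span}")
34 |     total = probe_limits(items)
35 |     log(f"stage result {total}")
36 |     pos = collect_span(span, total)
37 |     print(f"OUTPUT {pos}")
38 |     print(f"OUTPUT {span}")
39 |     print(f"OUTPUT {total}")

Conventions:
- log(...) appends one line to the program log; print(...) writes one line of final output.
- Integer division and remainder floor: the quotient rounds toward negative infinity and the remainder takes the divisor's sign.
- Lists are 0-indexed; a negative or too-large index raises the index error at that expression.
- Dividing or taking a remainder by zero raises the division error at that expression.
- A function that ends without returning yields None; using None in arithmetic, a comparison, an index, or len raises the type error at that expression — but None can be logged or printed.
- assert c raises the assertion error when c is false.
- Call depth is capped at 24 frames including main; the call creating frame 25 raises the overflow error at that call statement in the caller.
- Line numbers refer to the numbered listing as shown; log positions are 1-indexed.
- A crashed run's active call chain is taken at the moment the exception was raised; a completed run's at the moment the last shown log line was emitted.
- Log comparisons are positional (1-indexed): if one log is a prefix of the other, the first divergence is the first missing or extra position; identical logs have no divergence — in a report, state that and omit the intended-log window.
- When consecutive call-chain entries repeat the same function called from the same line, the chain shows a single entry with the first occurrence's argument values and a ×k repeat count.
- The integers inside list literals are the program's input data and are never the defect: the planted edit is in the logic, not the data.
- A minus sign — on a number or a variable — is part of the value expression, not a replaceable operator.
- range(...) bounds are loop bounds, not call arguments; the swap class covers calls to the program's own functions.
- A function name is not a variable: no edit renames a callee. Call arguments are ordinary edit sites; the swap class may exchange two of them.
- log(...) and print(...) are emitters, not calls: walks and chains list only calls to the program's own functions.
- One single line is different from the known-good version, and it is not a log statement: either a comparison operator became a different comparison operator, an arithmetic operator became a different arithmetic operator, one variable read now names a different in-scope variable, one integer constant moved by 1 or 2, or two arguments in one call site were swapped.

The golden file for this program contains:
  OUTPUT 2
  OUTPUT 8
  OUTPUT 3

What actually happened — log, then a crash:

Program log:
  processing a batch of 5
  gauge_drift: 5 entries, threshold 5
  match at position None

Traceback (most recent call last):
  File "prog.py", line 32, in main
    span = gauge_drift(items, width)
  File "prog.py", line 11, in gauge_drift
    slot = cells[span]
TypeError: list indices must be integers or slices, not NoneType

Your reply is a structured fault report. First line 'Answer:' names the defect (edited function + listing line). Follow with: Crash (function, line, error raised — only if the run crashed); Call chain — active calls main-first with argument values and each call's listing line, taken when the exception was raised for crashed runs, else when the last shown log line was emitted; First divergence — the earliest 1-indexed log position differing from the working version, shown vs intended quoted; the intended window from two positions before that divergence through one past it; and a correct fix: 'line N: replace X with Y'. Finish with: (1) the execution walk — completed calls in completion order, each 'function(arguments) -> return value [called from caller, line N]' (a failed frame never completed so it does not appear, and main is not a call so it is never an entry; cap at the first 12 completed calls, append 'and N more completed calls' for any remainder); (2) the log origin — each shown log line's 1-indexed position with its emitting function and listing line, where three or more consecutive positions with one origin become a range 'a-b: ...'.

Answer: the defect is in main at line 30.
Core observation: Log line 2 is where behavior first shows: 'gauge_drift: 5 entries, threshold 5' appears instead of 'gauge_drift: 5 entries, threshold 4'.
Crash: gauge_drift, line 11, TypeError.
Call chain: main -> gauge_drift([-4, 9, 4, -3, 8], 5) (called at line 32).
First divergence: at position 2 the run shows 'gauge_drift: 5 entries, threshold 5' where the working version logs 'gauge_drift: 5 entries, threshold 4'.
Intended log window:
  1: processing a batch of 5
  2: gauge_drift: 5 entries, threshold 4
  3: match at position 2
Execution walk:
  locate_pivot([-4, 9, 4, -3, 8], 5) -> None  [called from gauge_drift, line 9]
Origin of each log line:
  1: emitted by main (line 31)
  2: emitted by gauge_drift (line 8)
  3: emitted by gauge_drift (line 10)
A correct fix: line 30: replace `5` with `4`.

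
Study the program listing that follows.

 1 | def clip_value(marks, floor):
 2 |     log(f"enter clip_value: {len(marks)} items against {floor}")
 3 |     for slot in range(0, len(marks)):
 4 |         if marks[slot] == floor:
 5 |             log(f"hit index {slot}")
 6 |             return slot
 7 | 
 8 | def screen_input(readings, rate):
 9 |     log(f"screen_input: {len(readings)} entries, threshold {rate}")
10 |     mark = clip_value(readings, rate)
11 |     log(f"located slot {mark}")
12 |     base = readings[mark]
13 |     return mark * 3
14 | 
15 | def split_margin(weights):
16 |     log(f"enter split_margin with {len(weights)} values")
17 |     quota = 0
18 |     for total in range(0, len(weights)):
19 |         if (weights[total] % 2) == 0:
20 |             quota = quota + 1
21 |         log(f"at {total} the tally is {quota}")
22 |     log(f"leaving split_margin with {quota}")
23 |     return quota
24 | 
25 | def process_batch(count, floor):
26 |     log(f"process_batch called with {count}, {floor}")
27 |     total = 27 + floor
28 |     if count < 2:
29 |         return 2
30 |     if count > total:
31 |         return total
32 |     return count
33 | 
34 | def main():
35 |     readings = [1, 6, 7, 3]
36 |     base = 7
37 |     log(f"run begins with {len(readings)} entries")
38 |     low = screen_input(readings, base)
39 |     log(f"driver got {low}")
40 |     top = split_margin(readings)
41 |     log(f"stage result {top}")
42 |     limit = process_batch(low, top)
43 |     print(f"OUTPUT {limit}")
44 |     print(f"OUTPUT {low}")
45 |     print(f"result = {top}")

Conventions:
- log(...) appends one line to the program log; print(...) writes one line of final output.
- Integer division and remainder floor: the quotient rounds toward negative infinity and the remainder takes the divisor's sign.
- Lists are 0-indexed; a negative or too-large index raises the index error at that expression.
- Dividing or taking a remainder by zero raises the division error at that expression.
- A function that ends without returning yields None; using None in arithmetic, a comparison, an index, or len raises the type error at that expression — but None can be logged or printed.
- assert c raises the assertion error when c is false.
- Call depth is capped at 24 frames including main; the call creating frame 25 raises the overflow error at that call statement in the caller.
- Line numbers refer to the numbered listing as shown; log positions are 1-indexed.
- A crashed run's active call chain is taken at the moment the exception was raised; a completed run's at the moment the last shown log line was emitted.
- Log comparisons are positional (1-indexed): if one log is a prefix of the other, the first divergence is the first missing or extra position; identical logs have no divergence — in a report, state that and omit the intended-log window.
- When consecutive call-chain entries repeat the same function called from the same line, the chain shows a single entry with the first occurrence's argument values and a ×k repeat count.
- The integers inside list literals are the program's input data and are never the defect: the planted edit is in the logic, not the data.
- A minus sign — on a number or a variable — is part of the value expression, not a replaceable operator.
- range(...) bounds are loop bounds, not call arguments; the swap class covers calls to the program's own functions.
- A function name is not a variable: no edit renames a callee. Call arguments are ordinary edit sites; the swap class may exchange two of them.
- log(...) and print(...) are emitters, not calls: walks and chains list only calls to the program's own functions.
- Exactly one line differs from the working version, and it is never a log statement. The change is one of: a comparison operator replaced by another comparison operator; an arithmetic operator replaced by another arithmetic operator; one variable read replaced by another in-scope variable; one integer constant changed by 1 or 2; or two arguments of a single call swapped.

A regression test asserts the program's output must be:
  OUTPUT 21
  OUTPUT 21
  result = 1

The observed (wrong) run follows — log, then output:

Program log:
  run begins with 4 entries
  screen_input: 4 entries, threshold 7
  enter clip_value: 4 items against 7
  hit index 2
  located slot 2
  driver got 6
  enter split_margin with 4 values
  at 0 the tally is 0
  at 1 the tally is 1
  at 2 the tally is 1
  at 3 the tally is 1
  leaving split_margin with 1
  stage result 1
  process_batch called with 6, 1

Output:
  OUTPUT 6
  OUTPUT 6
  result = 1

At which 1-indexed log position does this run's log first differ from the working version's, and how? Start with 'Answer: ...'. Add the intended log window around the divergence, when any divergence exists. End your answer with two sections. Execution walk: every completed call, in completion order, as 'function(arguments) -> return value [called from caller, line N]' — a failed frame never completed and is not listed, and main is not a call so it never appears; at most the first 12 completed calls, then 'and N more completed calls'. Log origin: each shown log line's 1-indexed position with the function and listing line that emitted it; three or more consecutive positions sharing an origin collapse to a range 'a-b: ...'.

Answer: position 6 — the shown line 'driver got 6' should read 'driver got 21'.
Intended log window:
  4: hit index 2
  5: located slot 2
  6: driver got 21
  7: enter split_margin with 4 values
Execution walk:
  clip_value([1, 6, 7, 3], 7) -> 2  [called from screen_input, line 10]
  screen_input([1, 6, 7, 3], 7) -> 6  [called from main, line 38]
  split_margin([1, 6, 7, 3]) -> 1  [called from main, line 40]
  process_batch(6, 1) -> 6  [called from main, line 42]
Log origin:
  1: logged in main at line 37
  2: logged in screen_input at line 9
  3: logged in clip_value at line 2
  4: logged in clip_value at line 5
  5: logged in screen_input at line 11
  6: logged in main at line 39
  7: logged in split_margin at line 16
  8-11: logged in split_margin at line 21
  12: logged in split_margin at line 22
  13: logged in main at line 41
  14: logged in process_batch at line 26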